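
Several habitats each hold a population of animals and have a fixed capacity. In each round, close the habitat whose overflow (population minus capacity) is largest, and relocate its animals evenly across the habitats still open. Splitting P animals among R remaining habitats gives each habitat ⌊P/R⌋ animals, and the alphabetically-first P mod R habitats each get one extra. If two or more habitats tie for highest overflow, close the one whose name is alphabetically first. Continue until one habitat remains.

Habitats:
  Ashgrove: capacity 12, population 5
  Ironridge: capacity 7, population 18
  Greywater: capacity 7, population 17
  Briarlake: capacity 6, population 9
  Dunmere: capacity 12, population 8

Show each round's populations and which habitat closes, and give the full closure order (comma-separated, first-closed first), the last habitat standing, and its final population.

Round 1: Ashgrove=5 Briarlake=9 Dunmere=8 Greywater=17 Ironridge=18 → close Ironridge (overflow 11)
  18÷4 = 4 each, +1 to first 2
Round 2: Ashgrove=10 Briarlake=14 Dunmere=12 Greywater=21 → close Greywater (overflow 14)
  21÷3 = 7 each, +1 to first 0
Round 3: Ashgrove=17 Briarlake=21 Dunmere=19 → close Briarlake (overflow 15)
  21÷2 = 10 each, +1 to first 1
Round 4: Ashgrove=28 Dunmere=29 → close Dunmere (overflow 17)
  29÷1 = 29 each, +1 to first 0

Closure order: Ironridge, Greywater, Briarlake, Dunmere
Last habitat: Ashgrove with 57 animals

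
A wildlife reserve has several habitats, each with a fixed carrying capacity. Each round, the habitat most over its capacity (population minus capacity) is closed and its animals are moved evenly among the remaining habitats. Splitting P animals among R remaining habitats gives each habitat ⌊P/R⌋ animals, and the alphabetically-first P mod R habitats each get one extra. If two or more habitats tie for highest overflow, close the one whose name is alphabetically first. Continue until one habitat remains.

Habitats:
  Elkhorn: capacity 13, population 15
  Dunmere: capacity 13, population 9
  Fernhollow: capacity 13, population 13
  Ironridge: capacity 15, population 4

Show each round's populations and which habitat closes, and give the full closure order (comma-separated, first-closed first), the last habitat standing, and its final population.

Round 1: Dunmere=9 Elkhorn=15 Fernhollow=13 Ironridge=4 → close Elkhorn (overflow 2)
  15÷3 = 5 each, +1 to first 0
Round 2: Dunmere=14 Fernhollow=18 Ironridge=9 → close Fernhollow (overflow 5)
  18÷2 = 9 each, +1 to first 0
Round 3: Dunmere=23 Ironridge=18 → close Dunmere (overflow 10)
  23÷1 = 23 each, +1 to first 0

Closure order: Elkhorn, Fernhollow, Dunmere
Last habitat: Ironridge with 41 animals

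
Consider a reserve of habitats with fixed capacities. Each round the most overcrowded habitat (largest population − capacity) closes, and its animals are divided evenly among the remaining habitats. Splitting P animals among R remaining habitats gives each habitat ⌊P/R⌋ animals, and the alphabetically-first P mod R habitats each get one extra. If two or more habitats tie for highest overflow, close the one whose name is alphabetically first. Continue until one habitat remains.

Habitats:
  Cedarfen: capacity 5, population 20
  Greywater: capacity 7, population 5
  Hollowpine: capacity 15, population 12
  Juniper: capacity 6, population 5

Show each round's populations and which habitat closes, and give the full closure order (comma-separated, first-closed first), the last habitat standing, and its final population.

Round 1: Cedarfen=20 Greywater=5 Hollowpine=12 Juniper=5 → close Cedarfen (overflow 15)
  20÷3 = 6 each, +1 to first 2
Round 2: Greywater=12 Hollowpine=19 Juniper=11 → close Greywater (overflow 5)
  12÷2 = 6 each, +1 to first 0
Round 3: Hollowpine=25 Juniper=17 → close Juniper (overflow 11)
  17÷1 = 17 each, +1 to first 0

Closure order: Cedarfen, Greywater, Juniper
Last habitat: Hollowpine with 42 animals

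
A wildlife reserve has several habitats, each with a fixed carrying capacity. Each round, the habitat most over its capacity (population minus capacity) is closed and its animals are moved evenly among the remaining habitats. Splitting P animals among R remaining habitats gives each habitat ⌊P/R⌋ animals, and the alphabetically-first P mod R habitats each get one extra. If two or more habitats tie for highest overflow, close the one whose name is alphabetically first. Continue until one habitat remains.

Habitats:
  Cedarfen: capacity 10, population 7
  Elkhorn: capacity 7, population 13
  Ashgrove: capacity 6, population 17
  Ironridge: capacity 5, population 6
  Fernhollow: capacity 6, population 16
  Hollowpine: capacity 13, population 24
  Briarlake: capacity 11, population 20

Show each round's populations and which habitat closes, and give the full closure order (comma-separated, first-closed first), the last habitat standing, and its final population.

Round 1: Ashgrove=17 Briarlake=20 Cedarfen=7 Elkhorn=13 Fernhollow=16 Hollowpine=24 Ironridge=6 → close Ashgrove (overflow 11)
  17÷6 = 2 each, +1 to first 5
Round 2: Briarlake=23 Cedarfen=10 Elkhorn=16 Fernhollow=19 Hollowpine=27 Ironridge=8 → close Hollowpine (overflow 14)
  27÷5 = 5 each, +1 to first 2
Round 3: Briarlake=29 Cedarfen=16 Elkhorn=21 Fernhollow=24 Ironridge=13 → close Briarlake (overflow 18)
  29÷4 = 7 each, +1 to first 1
Round 4: Cedarfen=24 Elkhorn=28 Fernhollow=31 Ironridge=20 → close Fernhollow (overflow 25)
  31÷3 = 10 each, +1 to first 1
Round 5: Cedarfen=35 Elkhorn=38 Ironridge=30 → close Elkhorn (overflow 31)
  38÷2 = 19 each, +1 to first 0
Round 6: Cedarfen=54 Ironridge=49 → close Cedarfen (overflow 44)
  54÷1 = 54 each, +1 to first 0

Closure order: Ashgrove, Hollowpine, Briarlake, Fernhollow, Elkhorn, Cedarfen
Last habitat: Ironridge with 103 animals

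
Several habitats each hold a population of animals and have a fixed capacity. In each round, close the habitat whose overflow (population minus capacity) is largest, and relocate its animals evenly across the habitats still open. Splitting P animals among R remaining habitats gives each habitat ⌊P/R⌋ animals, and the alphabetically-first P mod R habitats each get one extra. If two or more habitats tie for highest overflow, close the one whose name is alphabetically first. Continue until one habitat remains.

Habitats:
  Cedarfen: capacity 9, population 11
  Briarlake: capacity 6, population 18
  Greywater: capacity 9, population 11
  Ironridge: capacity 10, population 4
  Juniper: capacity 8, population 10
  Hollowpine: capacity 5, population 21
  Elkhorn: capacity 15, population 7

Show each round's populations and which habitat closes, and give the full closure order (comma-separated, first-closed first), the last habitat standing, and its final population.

Round 1: Briarlake=18 Cedarfen=11 Elkhorn=7 Greywater=11 Hollowpine=21 Ironridge=4 Juniper=10 → close Hollowpine (overflow 16)
  21÷6 = 3 each, +1 to first 3
Round 2: Briarlake=22 Cedarfen=15 Elkhorn=11 Greywater=14 Ironridge=7 Juniper=13 → close Briarlake (overflow 16)
  22÷5 = 4 each, +1 to first 2
Round 3: Cedarfen=20 Elkhorn=16 Greywater=18 Ironridge=11 Juniper=17 → close Cedarfen (overflow 11)
  20÷4 = 5 each, +1 to first 0
Round 4: Elkhorn=21 Greywater=23 Ironridge=16 Juniper=22 → close Greywater (overflow 14)
  23÷3 = 7 each, +1 to first 2
Round 5: Elkhorn=29 Ironridge=24 Juniper=29 → close Juniper (overflow 21)
  29÷2 = 14 each, +1 to first 1
Round 6: Elkhorn=44 Ironridge=38 → close Elkhorn (overflow 29)
  44÷1 = 44 each, +1 to first 0

Closure order: Hollowpine, Briarlake, Cedarfen, Greywater, Juniper, Elkhorn
Last habitat: Ironridge with 82 animals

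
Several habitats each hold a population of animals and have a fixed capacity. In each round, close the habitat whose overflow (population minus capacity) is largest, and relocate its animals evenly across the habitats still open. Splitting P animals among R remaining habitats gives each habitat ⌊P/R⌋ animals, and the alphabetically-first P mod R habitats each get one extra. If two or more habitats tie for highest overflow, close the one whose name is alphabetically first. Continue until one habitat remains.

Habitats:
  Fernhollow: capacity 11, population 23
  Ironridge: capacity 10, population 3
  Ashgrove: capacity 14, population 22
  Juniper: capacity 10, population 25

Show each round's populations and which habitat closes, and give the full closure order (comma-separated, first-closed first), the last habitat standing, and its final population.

Closure order: Juniper, Fernhollow, Ashgrove
Last habitat: Ironridge with 73 animals

Round 1: Ashgrove=22 Fernhollow=23 Ironridge=3 Juniper=25 → close Juniper (overflow 15)
  25÷3 = 8 each, +1 to first 1
Round 2: Ashgrove=31 Fernhollow=31 Ironridge=11 → close Fernhollow (overflow 20)
  31÷2 = 15 each, +1 to first 1
Round 3: Ashgrove=47 Ironridge=26 → close Ashgrove (overflow 33)
  47÷1 = 47 each, +1 to first 0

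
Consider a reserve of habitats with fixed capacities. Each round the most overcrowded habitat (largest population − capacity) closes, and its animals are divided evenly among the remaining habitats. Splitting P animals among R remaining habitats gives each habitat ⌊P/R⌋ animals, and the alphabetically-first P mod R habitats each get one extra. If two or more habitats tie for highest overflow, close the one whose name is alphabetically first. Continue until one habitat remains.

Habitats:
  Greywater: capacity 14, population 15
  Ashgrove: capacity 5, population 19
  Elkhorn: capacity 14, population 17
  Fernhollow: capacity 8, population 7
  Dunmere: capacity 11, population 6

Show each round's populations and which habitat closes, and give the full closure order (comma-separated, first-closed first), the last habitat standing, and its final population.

Round 1: Ashgrove=19 Dunmere=6 Elkhorn=17 Fernhollow=7 Greywater=15 → close Ashgrove (overflow 14)
  19÷4 = 4 each, +1 to first 3
Round 2: Dunmere=11 Elkhorn=22 Fernhollow=12 Greywater=19 → close Elkhorn (overflow 8)
  22÷3 = 7 each, +1 to first 1
Round 3: Dunmere=19 Fernhollow=19 Greywater=26 → close Greywater (overflow 12)
  26÷2 = 13 each, +1 to first 0
Round 4: Dunmere=32 Fernhollow=32 → close Fernhollow (overflow 24)
  32÷1 = 32 each, +1 to first 0

Closure order: Ashgrove, Elkhorn, Greywater, Fernhollow
Last habitat: Dunmere with 64 animals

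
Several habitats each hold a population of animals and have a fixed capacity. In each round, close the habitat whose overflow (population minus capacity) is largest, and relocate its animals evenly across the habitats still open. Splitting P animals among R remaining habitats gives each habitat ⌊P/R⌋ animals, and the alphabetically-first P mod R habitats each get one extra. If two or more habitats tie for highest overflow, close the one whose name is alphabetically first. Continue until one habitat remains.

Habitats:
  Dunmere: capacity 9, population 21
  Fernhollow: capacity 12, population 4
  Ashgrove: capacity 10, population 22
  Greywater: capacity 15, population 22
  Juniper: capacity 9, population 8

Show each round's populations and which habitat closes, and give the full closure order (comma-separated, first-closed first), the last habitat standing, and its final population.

Closure order: Ashgrove, Dunmere, Greywater, Juniper
Last habitat: Fernhollow with 77 animals

Round 1: Ashgrove=22 Dunmere=21 Fernhollow=4 Greywater=22 Juniper=8 → close Ashgrove (overflow 12)
  22÷4 = 5 each, +1 to first 2
Round 2: Dunmere=27 Fernhollow=10 Greywater=27 Juniper=13 → close Dunmere (overflow 18)
  27÷3 = 9 each, +1 to first 0
Round 3: Fernhollow=19 Greywater=36 Juniper=22 → close Greywater (overflow 21)
  36÷2 = 18 each, +1 to first 0
Round 4: Fernhollow=37 Juniper=40 → close Juniper (overflow 31)
  40÷1 = 40 each, +1 to first 0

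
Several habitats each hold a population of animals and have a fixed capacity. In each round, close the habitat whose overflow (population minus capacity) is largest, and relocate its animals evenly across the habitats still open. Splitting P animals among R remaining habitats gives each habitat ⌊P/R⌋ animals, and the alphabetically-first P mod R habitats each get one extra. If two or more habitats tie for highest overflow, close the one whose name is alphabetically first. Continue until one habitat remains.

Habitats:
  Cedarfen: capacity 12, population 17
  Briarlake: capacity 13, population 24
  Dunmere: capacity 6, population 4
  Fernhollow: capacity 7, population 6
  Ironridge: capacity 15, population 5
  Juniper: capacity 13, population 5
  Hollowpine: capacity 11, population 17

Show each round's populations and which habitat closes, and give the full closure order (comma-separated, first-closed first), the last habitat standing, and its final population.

Closure order: Briarlake, Hollowpine, Cedarfen, Fernhollow, Dunmere, Juniper
Last habitat: Ironridge with 78 animals

Round 1: Briarlake=24 Cedarfen=17 Dunmere=4 Fernhollow=6 Hollowpine=17 Ironridge=5 Juniper=5 → close Briarlake (overflow 11)
  24÷6 = 4 each, +1 to first 0
Round 2: Cedarfen=21 Dunmere=8 Fernhollow=10 Hollowpine=21 Ironridge=9 Juniper=9 → close Hollowpine (overflow 10)
  21÷5 = 4 each, +1 to first 1
Round 3: Cedarfen=26 Dunmere=12 Fernhollow=14 Ironridge=13 Juniper=13 → close Cedarfen (overflow 14)
  26÷4 = 6 each, +1 to first 2
Round 4: Dunmere=19 Fernhollow=21 Ironridge=19 Juniper=19 → close Fernhollow (overflow 14)
  21÷3 = 7 each, +1 to first 0
Round 5: Dunmere=26 Ironridge=26 Juniper=26 → close Dunmere (overflow 20)
  26÷2 = 13 each, +1 to first 0
Round 6: Ironridge=39 Juniper=39 → close Juniper (overflow 26)
  39÷1 = 39 each, +1 to first 0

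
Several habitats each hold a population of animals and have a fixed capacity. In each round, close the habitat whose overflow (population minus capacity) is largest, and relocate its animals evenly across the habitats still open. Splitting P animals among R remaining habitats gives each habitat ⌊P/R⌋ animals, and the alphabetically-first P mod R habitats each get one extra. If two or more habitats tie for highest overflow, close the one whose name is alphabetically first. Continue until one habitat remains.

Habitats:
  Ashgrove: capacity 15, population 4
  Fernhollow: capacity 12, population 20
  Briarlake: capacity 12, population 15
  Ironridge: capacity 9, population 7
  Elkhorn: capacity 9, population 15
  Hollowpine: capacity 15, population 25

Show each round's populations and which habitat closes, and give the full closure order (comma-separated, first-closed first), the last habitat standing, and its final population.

Round 1: Ashgrove=4 Briarlake=15 Elkhorn=15 Fernhollow=20 Hollowpine=25 Ironridge=7 → close Hollowpine (overflow 10)
  25÷5 = 5 each, +1 to first 0
Round 2: Ashgrove=9 Briarlake=20 Elkhorn=20 Fernhollow=25 Ironridge=12 → close Fernhollow (overflow 13)
  25÷4 = 6 each, +1 to first 1
Round 3: Ashgrove=16 Briarlake=26 Elkhorn=26 Ironridge=18 → close Elkhorn (overflow 17)
  26÷3 = 8 each, +1 to first 2
Round 4: Ashgrove=25 Briarlake=35 Ironridge=26 → close Briarlake (overflow 23)
  35÷2 = 17 each, +1 to first 1
Round 5: Ashgrove=43 Ironridge=43 → close Ironridge (overflow 34)
  43÷1 = 43 each, +1 to first 0

Closure order: Hollowpine, Fernhollow, Elkhorn, Briarlake, Ironridge
Last habitat: Ashgrove with 86 animals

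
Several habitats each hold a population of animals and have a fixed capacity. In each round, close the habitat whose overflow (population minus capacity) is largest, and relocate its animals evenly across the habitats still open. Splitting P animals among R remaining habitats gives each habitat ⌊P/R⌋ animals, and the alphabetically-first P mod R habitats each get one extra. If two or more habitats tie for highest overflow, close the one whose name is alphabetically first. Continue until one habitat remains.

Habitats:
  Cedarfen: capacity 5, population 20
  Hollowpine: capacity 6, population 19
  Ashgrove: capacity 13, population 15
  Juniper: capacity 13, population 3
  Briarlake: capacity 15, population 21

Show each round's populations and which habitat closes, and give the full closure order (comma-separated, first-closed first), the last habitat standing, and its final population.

Round 1: Ashgrove=15 Briarlake=21 Cedarfen=20 Hollowpine=19 Juniper=3 → close Cedarfen (overflow 15)
  20÷4 = 5 each, +1 to first 0
Round 2: Ashgrove=20 Briarlake=26 Hollowpine=24 Juniper=8 → close Hollowpine (overflow 18)
  24÷3 = 8 each, +1 to first 0
Round 3: Ashgrove=28 Briarlake=34 Juniper=16 → close Briarlake (overflow 19)
  34÷2 = 17 each, +1 to first 0
Round 4: Ashgrove=45 Juniper=33 → close Ashgrove (overflow 32)
  45÷1 = 45 each, +1 to first 0

Closure order: Cedarfen, Hollowpine, Briarlake, Ashgrove
Last habitat: Juniper with 78 animals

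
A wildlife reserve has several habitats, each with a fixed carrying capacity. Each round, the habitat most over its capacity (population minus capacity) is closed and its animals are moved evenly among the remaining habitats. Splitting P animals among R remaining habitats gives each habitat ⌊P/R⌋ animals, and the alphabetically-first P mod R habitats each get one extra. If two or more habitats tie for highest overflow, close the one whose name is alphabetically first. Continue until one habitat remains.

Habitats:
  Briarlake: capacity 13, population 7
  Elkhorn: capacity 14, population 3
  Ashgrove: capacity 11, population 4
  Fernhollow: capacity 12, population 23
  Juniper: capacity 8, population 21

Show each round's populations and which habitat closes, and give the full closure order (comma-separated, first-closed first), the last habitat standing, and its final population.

Closure order: Juniper, Fernhollow, Ashgrove, Briarlake
Last habitat: Elkhorn with 58 animals

Round 1: Ashgrove=4 Briarlake=7 Elkhorn=3 Fernhollow=23 Juniper=21 → close Juniper (overflow 13)
  21÷4 = 5 each, +1 to first 1
Round 2: Ashgrove=10 Briarlake=12 Elkhorn=8 Fernhollow=28 → close Fernhollow (overflow 16)
  28÷3 = 9 each, +1 to first 1
Round 3: Ashgrove=20 Briarlake=21 Elkhorn=17 → close Ashgrove (overflow 9)
  20÷2 = 10 each, +1 to first 0
Round 4: Briarlake=31 Elkhorn=27 → close Briarlake (overflow 18)
  31÷1 = 31 each, +1 to first 0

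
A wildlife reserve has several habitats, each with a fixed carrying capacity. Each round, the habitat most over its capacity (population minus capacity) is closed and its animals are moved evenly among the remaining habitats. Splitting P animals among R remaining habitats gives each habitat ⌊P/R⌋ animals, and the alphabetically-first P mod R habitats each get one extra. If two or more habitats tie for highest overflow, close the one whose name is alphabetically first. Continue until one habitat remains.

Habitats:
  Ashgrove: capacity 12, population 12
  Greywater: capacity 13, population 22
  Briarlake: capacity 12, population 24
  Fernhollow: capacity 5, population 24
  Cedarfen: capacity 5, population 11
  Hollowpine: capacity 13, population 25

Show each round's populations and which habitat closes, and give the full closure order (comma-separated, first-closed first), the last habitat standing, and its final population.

Round 1: Ashgrove=12 Briarlake=24 Cedarfen=11 Fernhollow=24 Greywater=22 Hollowpine=25 → close Fernhollow (overflow 19)
  24÷5 = 4 each, +1 to first 4
Round 2: Ashgrove=17 Briarlake=29 Cedarfen=16 Greywater=27 Hollowpine=29 → close Briarlake (overflow 17)
  29÷4 = 7 each, +1 to first 1
Round 3: Ashgrove=25 Cedarfen=23 Greywater=34 Hollowpine=36 → close Hollowpine (overflow 23)
  36÷3 = 12 each, +1 to first 0
Round 4: Ashgrove=37 Cedarfen=35 Greywater=46 → close Greywater (overflow 33)
  46÷2 = 23 each, +1 to first 0
Round 5: Ashgrove=60 Cedarfen=58 → close Cedarfen (overflow 53)
  58÷1 = 58 each, +1 to first 0

Closure order: Fernhollow, Briarlake, Hollowpine, Greywater, Cedarfen
Last habitat: Ashgrove with 118 animals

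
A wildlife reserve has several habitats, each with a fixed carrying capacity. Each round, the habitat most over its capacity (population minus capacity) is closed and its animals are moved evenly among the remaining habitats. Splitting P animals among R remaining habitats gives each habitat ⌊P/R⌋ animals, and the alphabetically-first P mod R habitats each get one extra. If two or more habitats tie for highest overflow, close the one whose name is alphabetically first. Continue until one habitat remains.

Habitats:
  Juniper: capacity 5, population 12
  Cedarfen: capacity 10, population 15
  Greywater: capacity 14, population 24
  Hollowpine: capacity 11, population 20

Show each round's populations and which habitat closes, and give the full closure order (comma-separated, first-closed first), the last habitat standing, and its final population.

Closure order: Greywater, Hollowpine, Juniper
Last habitat: Cedarfen with 71 animals

Round 1: Cedarfen=15 Greywater=24 Hollowpine=20 Juniper=12 → close Greywater (overflow 10)
  24÷3 = 8 each, +1 to first 0
Round 2: Cedarfen=23 Hollowpine=28 Juniper=20 → close Hollowpine (overflow 17)
  28÷2 = 14 each, +1 to first 0
Round 3: Cedarfen=37 Juniper=34 → close Juniper (overflow 29)
  34÷1 = 34 each, +1 to first 0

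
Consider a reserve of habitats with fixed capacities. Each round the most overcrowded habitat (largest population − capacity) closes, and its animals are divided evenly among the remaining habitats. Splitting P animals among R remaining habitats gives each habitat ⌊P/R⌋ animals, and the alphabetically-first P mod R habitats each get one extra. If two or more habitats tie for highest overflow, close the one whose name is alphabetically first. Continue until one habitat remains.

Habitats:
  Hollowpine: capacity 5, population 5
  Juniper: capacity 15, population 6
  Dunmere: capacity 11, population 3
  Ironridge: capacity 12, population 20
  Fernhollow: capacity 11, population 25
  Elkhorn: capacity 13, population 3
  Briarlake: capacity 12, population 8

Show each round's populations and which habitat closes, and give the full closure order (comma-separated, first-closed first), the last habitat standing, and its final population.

Round 1: Briarlake=8 Dunmere=3 Elkhorn=3 Fernhollow=25 Hollowpine=5 Ironridge=20 Juniper=6 → close Fernhollow (overflow 14)
  25÷6 = 4 each, +1 to first 1
Round 2: Briarlake=13 Dunmere=7 Elkhorn=7 Hollowpine=9 Ironridge=24 Juniper=10 → close Ironridge (overflow 12)
  24÷5 = 4 each, +1 to first 4
Round 3: Briarlake=18 Dunmere=12 Elkhorn=12 Hollowpine=14 Juniper=14 → close Hollowpine (overflow 9)
  14÷4 = 3 each, +1 to first 2
Round 4: Briarlake=22 Dunmere=16 Elkhorn=15 Juniper=17 → close Briarlake (overflow 10)
  22÷3 = 7 each, +1 to first 1
Round 5: Dunmere=24 Elkhorn=22 Juniper=24 → close Dunmere (overflow 13)
  24÷2 = 12 each, +1 to first 0
Round 6: Elkhorn=34 Juniper=36 → close Elkhorn (overflow 21)
  34÷1 = 34 each, +1 to first 0

Closure order: Fernhollow, Ironridge, Hollowpine, Briarlake, Dunmere, Elkhorn
Last habitat: Juniper with 70 animals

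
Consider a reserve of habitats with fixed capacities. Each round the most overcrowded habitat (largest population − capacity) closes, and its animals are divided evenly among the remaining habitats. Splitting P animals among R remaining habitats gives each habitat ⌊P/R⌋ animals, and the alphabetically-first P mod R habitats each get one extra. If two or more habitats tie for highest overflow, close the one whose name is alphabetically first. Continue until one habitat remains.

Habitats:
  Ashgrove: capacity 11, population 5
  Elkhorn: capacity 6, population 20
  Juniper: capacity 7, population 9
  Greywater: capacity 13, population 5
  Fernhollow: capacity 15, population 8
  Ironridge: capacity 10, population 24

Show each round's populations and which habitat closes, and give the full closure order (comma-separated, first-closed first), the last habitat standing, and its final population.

Round 1: Ashgrove=5 Elkhorn=20 Fernhollow=8 Greywater=5 Ironridge=24 Juniper=9 → close Elkhorn (overflow 14)
  20÷5 = 4 each, +1 to first 0
Round 2: Ashgrove=9 Fernhollow=12 Greywater=9 Ironridge=28 Juniper=13 → close Ironridge (overflow 18)
  28÷4 = 7 each, +1 to first 0
Round 3: Ashgrove=16 Fernhollow=19 Greywater=16 Juniper=20 → close Juniper (overflow 13)
  20÷3 = 6 each, +1 to first 2
Round 4: Ashgrove=23 Fernhollow=26 Greywater=22 → close Ashgrove (overflow 12)
  23÷2 = 11 each, +1 to first 1
Round 5: Fernhollow=38 Greywater=33 → close Fernhollow (overflow 23)
  38÷1 = 38 each, +1 to first 0

Closure order: Elkhorn, Ironridge, Juniper, Ashgrove, Fernhollow
Last habitat: Greywater with 71 animals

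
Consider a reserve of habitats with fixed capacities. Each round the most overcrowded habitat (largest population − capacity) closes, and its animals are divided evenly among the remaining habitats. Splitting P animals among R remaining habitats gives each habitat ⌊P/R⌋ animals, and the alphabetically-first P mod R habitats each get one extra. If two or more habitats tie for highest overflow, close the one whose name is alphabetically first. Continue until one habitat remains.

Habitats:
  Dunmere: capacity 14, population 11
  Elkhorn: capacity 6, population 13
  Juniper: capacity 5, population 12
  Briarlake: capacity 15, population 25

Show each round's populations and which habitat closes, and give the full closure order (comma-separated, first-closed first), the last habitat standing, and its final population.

Closure order: Briarlake, Elkhorn, Juniper
Last habitat: Dunmere with 61 animals

Round 1: Briarlake=25 Dunmere=11 Elkhorn=13 Juniper=12 → close Briarlake (overflow 10)
  25÷3 = 8 each, +1 to first 1
Round 2: Dunmere=20 Elkhorn=21 Juniper=20 → close Elkhorn (overflow 15)
  21÷2 = 10 each, +1 to first 1
Round 3: Dunmere=31 Juniper=30 → close Juniper (overflow 25)
  30÷1 = 30 each, +1 to first 0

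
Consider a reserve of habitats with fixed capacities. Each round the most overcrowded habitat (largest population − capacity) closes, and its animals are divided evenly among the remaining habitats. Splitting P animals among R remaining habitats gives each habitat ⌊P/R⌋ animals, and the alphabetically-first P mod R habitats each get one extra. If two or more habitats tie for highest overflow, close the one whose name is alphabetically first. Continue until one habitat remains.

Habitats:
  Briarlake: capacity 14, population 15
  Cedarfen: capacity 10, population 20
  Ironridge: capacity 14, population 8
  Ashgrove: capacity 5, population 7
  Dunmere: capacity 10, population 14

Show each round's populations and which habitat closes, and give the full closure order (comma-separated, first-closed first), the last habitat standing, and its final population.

Closure order: Cedarfen, Dunmere, Ashgrove, Briarlake
Last habitat: Ironridge with 64 animals

Round 1: Ashgrove=7 Briarlake=15 Cedarfen=20 Dunmere=14 Ironridge=8 → close Cedarfen (overflow 10)
  20÷4 = 5 each, +1 to first 0
Round 2: Ashgrove=12 Briarlake=20 Dunmere=19 Ironridge=13 → close Dunmere (overflow 9)
  19÷3 = 6 each, +1 to first 1
Round 3: Ashgrove=19 Briarlake=26 Ironridge=19 → close Ashgrove (overflow 14)
  19÷2 = 9 each, +1 to first 1
Round 4: Briarlake=36 Ironridge=28 → close Briarlake (overflow 22)
  36÷1 = 36 each, +1 to first 0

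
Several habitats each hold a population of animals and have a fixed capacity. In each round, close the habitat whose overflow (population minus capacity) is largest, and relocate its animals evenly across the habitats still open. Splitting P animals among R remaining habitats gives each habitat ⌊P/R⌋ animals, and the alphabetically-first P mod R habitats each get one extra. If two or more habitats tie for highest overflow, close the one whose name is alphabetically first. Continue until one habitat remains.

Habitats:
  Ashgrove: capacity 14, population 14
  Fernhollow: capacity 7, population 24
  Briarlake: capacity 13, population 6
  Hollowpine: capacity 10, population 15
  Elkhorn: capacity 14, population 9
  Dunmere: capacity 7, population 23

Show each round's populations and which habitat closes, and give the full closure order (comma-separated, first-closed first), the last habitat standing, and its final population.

Closure order: Fernhollow, Dunmere, Hollowpine, Ashgrove, Briarlake
Last habitat: Elkhorn with 91 animals

Round 1: Ashgrove=14 Briarlake=6 Dunmere=23 Elkhorn=9 Fernhollow=24 Hollowpine=15 → close Fernhollow (overflow 17)
  24÷5 = 4 each, +1 to first 4
Round 2: Ashgrove=19 Briarlake=11 Dunmere=28 Elkhorn=14 Hollowpine=19 → close Dunmere (overflow 21)
  28÷4 = 7 each, +1 to first 0
Round 3: Ashgrove=26 Briarlake=18 Elkhorn=21 Hollowpine=26 → close Hollowpine (overflow 16)
  26÷3 = 8 each, +1 to first 2
Round 4: Ashgrove=35 Briarlake=27 Elkhorn=29 → close Ashgrove (overflow 21)
  35÷2 = 17 each, +1 to first 1
Round 5: Briarlake=45 Elkhorn=46 → close Briarlake (overflow 32)
  45÷1 = 45 each, +1 to first 0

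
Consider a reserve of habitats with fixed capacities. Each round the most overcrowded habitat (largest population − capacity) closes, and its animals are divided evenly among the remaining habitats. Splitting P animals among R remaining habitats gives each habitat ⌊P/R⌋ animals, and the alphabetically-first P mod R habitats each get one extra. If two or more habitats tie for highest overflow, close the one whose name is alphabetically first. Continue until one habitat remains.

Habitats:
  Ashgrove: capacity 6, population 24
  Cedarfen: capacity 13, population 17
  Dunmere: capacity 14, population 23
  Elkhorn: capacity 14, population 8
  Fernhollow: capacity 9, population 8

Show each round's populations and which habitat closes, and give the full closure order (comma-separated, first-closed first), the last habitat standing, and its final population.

Round 1: Ashgrove=24 Cedarfen=17 Dunmere=23 Elkhorn=8 Fernhollow=8 → close Ashgrove (overflow 18)
  24÷4 = 6 each, +1 to first 0
Round 2: Cedarfen=23 Dunmere=29 Elkhorn=14 Fernhollow=14 → close Dunmere (overflow 15)
  29÷3 = 9 each, +1 to first 2
Round 3: Cedarfen=33 Elkhorn=24 Fernhollow=23 → close Cedarfen (overflow 20)
  33÷2 = 16 each, +1 to first 1
Round 4: Elkhorn=41 Fernhollow=39 → close Fernhollow (overflow 30)
  39÷1 = 39 each, +1 to first 0

Closure order: Ashgrove, Dunmere, Cedarfen, Fernhollow
Last habitat: Elkhorn with 80 animals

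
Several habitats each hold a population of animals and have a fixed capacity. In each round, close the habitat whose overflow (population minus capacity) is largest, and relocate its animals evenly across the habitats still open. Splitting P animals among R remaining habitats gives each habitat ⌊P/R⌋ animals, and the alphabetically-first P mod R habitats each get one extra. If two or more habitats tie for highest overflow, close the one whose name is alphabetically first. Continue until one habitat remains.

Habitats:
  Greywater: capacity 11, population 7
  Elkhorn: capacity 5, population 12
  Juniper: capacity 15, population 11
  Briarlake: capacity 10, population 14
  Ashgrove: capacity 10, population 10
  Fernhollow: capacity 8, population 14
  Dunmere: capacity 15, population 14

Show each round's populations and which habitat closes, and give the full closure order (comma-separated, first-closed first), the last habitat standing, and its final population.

Closure order: Elkhorn, Fernhollow, Briarlake, Ashgrove, Dunmere, Greywater
Last habitat: Juniper with 82 animals

Round 1: Ashgrove=10 Briarlake=14 Dunmere=14 Elkhorn=12 Fernhollow=14 Greywater=7 Juniper=11 → close Elkhorn (overflow 7)
  12÷6 = 2 each, +1 to first 0
Round 2: Ashgrove=12 Briarlake=16 Dunmere=16 Fernhollow=16 Greywater=9 Juniper=13 → close Fernhollow (overflow 8)
  16÷5 = 3 each, +1 to first 1
Round 3: Ashgrove=16 Briarlake=19 Dunmere=19 Greywater=12 Juniper=16 → close Briarlake (overflow 9)
  19÷4 = 4 each, +1 to first 3
Round 4: Ashgrove=21 Dunmere=24 Greywater=17 Juniper=20 → close Ashgrove (overflow 11)
  21÷3 = 7 each, +1 to first 0
Round 5: Dunmere=31 Greywater=24 Juniper=27 → close Dunmere (overflow 16)
  31÷2 = 15 each, +1 to first 1
Round 6: Greywater=40 Juniper=42 → close Greywater (overflow 29)
  40÷1 = 40 each, +1 to first 0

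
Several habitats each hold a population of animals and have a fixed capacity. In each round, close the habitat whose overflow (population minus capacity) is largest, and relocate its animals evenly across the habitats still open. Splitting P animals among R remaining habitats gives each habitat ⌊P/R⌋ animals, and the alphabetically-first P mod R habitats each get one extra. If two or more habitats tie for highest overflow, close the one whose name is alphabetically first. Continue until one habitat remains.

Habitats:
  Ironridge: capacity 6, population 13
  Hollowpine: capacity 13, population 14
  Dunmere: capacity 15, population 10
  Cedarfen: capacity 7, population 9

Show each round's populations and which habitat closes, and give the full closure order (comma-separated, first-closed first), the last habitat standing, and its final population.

Round 1: Cedarfen=9 Dunmere=10 Hollowpine=14 Ironridge=13 → close Ironridge (overflow 7)
  13÷3 = 4 each, +1 to first 1
Round 2: Cedarfen=14 Dunmere=14 Hollowpine=18 → close Cedarfen (overflow 7)
  14÷2 = 7 each, +1 to first 0
Round 3: Dunmere=21 Hollowpine=25 → close Hollowpine (overflow 12)
  25÷1 = 25 each, +1 to first 0

Closure order: Ironridge, Cedarfen, Hollowpine
Last habitat: Dunmere with 46 animals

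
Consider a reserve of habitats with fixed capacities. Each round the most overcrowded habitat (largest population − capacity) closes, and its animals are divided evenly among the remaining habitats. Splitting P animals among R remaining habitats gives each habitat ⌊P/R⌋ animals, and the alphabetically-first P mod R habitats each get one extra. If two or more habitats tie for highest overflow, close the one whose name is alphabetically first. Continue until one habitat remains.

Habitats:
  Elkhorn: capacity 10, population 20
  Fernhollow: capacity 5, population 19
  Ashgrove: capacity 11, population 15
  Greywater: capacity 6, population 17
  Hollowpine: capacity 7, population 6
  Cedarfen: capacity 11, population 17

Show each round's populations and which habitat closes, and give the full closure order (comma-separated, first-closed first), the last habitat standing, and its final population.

Round 1: Ashgrove=15 Cedarfen=17 Elkhorn=20 Fernhollow=19 Greywater=17 Hollowpine=6 → close Fernhollow (overflow 14)
  19÷5 = 3 each, +1 to first 4
Round 2: Ashgrove=19 Cedarfen=21 Elkhorn=24 Greywater=21 Hollowpine=9 → close Greywater (overflow 15)
  21÷4 = 5 each, +1 to first 1
Round 3: Ashgrove=25 Cedarfen=26 Elkhorn=29 Hollowpine=14 → close Elkhorn (overflow 19)
  29÷3 = 9 each, +1 to first 2
Round 4: Ashgrove=35 Cedarfen=36 Hollowpine=23 → close Cedarfen (overflow 25)
  36÷2 = 18 each, +1 to first 0
Round 5: Ashgrove=53 Hollowpine=41 → close Ashgrove (overflow 42)
  53÷1 = 53 each, +1 to first 0

Closure order: Fernhollow, Greywater, Elkhorn, Cedarfen, Ashgrove
Last habitat: Hollowpine with 94 animals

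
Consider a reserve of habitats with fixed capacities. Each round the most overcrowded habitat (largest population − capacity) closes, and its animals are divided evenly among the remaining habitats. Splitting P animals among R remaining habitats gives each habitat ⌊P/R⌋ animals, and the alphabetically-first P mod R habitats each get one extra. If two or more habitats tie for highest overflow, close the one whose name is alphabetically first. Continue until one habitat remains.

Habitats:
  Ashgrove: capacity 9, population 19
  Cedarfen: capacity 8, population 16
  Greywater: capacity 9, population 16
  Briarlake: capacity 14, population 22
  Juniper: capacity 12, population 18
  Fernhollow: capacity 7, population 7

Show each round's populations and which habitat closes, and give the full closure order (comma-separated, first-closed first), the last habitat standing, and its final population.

Round 1: Ashgrove=19 Briarlake=22 Cedarfen=16 Fernhollow=7 Greywater=16 Juniper=18 → close Ashgrove (overflow 10)
  19÷5 = 3 each, +1 to first 4
Round 2: Briarlake=26 Cedarfen=20 Fernhollow=11 Greywater=20 Juniper=21 → close Briarlake (overflow 12)
  26÷4 = 6 each, +1 to first 2
Round 3: Cedarfen=27 Fernhollow=18 Greywater=26 Juniper=27 → close Cedarfen (overflow 19)
  27÷3 = 9 each, +1 to first 0
Round 4: Fernhollow=27 Greywater=35 Juniper=36 → close Greywater (overflow 26)
  35÷2 = 17 each, +1 to first 1
Round 5: Fernhollow=45 Juniper=53 → close Juniper (overflow 41)
  53÷1 = 53 each, +1 to first 0

Closure order: Ashgrove, Briarlake, Cedarfen, Greywater, Juniper
Last habitat: Fernhollow with 98 animals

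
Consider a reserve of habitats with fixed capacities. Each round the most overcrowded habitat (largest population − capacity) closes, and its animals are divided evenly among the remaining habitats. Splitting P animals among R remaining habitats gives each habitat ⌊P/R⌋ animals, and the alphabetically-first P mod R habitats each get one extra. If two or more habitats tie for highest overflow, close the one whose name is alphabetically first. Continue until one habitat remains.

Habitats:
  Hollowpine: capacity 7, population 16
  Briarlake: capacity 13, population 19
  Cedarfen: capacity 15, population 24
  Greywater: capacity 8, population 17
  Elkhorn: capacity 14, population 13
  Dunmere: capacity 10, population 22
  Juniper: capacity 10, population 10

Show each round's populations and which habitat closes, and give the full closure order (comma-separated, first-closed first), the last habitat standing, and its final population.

Round 1: Briarlake=19 Cedarfen=24 Dunmere=22 Elkhorn=13 Greywater=17 Hollowpine=16 Juniper=10 → close Dunmere (overflow 12)
  22÷6 = 3 each, +1 to first 4
Round 2: Briarlake=23 Cedarfen=28 Elkhorn=17 Greywater=21 Hollowpine=19 Juniper=13 → close Cedarfen (overflow 13)
  28÷5 = 5 each, +1 to first 3
Round 3: Briarlake=29 Elkhorn=23 Greywater=27 Hollowpine=24 Juniper=18 → close Greywater (overflow 19)
  27÷4 = 6 each, +1 to first 3
Round 4: Briarlake=36 Elkhorn=30 Hollowpine=31 Juniper=24 → close Hollowpine (overflow 24)
  31÷3 = 10 each, +1 to first 1
Round 5: Briarlake=47 Elkhorn=40 Juniper=34 → close Briarlake (overflow 34)
  47÷2 = 23 each, +1 to first 1
Round 6: Elkhorn=64 Juniper=57 → close Elkhorn (overflow 50)
  64÷1 = 64 each, +1 to first 0

Closure order: Dunmere, Cedarfen, Greywater, Hollowpine, Briarlake, Elkhorn
Last habitat: Juniper with 121 animals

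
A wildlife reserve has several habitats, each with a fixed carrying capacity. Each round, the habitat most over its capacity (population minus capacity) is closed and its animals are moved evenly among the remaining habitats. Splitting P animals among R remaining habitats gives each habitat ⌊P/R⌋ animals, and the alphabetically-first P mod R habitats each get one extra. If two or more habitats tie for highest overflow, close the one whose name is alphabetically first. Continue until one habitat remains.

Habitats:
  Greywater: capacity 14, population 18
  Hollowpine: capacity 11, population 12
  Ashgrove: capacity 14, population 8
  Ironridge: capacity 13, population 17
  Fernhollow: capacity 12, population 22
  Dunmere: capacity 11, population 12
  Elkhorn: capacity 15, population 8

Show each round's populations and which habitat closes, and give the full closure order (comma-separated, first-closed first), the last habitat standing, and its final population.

Closure order: Fernhollow, Greywater, Ironridge, Dunmere, Hollowpine, Ashgrove
Last habitat: Elkhorn with 97 animals

Round 1: Ashgrove=8 Dunmere=12 Elkhorn=8 Fernhollow=22 Greywater=18 Hollowpine=12 Ironridge=17 → close Fernhollow (overflow 10)
  22÷6 = 3 each, +1 to first 4
Round 2: Ashgrove=12 Dunmere=16 Elkhorn=12 Greywater=22 Hollowpine=15 Ironridge=20 → close Greywater (overflow 8)
  22÷5 = 4 each, +1 to first 2
Round 3: Ashgrove=17 Dunmere=21 Elkhorn=16 Hollowpine=19 Ironridge=24 → close Ironridge (overflow 11)
  24÷4 = 6 each, +1 to first 0
Round 4: Ashgrove=23 Dunmere=27 Elkhorn=22 Hollowpine=25 → close Dunmere (overflow 16)
  27÷3 = 9 each, +1 to first 0
Round 5: Ashgrove=32 Elkhorn=31 Hollowpine=34 → close Hollowpine (overflow 23)
  34÷2 = 17 each, +1 to first 0
Round 6: Ashgrove=49 Elkhorn=48 → close Ashgrove (overflow 35)
  49÷1 = 49 each, +1 to first 0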